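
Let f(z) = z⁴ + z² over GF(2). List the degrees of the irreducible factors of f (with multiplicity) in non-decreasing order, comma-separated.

1, 1, 1, 1

Roots in GF(2): f(0) = 0 → root; f(1) = 0 → root.
Linear factors from roots: (z), (z + 1).
Complete factorization: f(z) = (z)^2·(z + 1)^2.
Factor degrees with multiplicity: 1 + 1 + 1 + 1 = 4.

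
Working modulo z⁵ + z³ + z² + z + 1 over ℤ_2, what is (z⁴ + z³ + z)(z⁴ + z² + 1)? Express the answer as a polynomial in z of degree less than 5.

z^4 + z^2 + z

Multiply in ℤ_2[z]: (z⁴ + z³ + z)·(z⁴ + z² + 1) = z⁸ + z⁷ + z⁶ + z⁴ + z.
Reduce using z⁵ ≡ z³ + z² + z + 1 (mod z⁵ + z³ + z² + z + 1).
Reduced: z⁴ + z² + z.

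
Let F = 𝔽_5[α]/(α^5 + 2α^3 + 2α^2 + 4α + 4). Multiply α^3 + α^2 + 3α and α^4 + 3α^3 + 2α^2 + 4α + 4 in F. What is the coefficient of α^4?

0

Multiply in 𝔽_5[α]: (α^3 + α^2 + 3α)·(α^4 + 3α^3 + 2α^2 + 4α + 4) = α^7 + 4α^6 + 3α^5 + 4α^3 + α^2 + 2α.
Reduce using α^5 ≡ 3α^3 + 3α^2 + α + 1 (mod α^5 + 2α^3 + 2α^2 + 4α + 4).
Reduced: 4α^2 + 2α + 1.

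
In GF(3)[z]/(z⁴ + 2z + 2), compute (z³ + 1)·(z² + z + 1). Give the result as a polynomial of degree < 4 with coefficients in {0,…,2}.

z^3 + 2z^2 + 2

Multiply in GF(3)[z]: (z³ + 1)·(z² + z + 1) = z⁵ + z⁴ + z³ + z² + z + 1.
Reduce using z⁴ ≡ z + 1 (mod z⁴ + 2z + 2).
Reduced: z³ + 2z² + 2.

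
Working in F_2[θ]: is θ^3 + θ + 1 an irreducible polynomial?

Write f(θ) = θ^3 + θ + 1.
Check for roots in F_2: f(0) = 1; f(1) = 1.
No roots. A degree-3 polynomial over a field with no linear factor is irreducible.

Yes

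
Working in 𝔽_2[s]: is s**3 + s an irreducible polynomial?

No

Write P(s) = s**3 + s.
Check for roots in 𝔽_2: P(0) = 0 → root; P(1) = 0 → root.
P(0) = 0, so (s) divides P(s); P is reducible.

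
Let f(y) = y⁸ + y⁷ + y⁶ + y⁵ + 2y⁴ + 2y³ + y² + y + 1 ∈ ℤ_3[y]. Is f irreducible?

Yes

Check for roots in ℤ_3: f(0) = 1; f(1) = 2; f(2) = 1.
No roots, so no linear factors.
Monic irreducibles of degree 2 over GF(3): y² + 1, y² + y + 2, y² + 2y + 2.
None of them divide f (all give nonzero remainder).
Degree-3 irreducible divisors: test the 8 monic irreducibles of degree 3 over GF(3).
None of them divide f (all give nonzero remainder).
Degree-4 irreducible divisors: test the 18 monic irreducibles of degree 4 over GF(3).
None of them divide f (all give nonzero remainder).
No irreducible factor of degree ≤ 4 exists, so f is irreducible over GF(3).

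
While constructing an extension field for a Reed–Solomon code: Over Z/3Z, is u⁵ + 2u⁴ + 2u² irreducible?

No

Write P(u) = u⁵ + 2u⁴ + 2u².
Check for roots in Z/3Z: P(0) = 0 → root; P(1) = 2; P(2) = 0 → root.
P(0) = 0, so (u) divides P(u); P is reducible.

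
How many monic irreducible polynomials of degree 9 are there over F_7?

4483696

The number of monic irreducibles of degree 9 over GF(7) is (1/9)·Σ_{d∣9} μ(9/d) 7^d.
Divisors of 9: 1, 3, 9; μ(9/d) for each: 0, -1, 1.
Σ = − 7^3 + 7^9 = 40353264.
N = 40353264/9 = 4483696.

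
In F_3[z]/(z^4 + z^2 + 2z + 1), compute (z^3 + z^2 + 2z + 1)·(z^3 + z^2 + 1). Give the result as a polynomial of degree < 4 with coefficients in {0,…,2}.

z^2 + 2z + 2

Multiply in F_3[z]: (z^3 + z^2 + 2z + 1)·(z^3 + z^2 + 1) = z^6 + 2z^5 + z^3 + 2z^2 + 2z + 1.
Reduce using z^4 ≡ 2z^2 + z + 2 (mod z^4 + z^2 + 2z + 1).
Reduced: z^2 + 2z + 2.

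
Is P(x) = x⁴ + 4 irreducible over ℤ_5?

No

Check for roots in ℤ_5: P(0) = 4; P(1) = 0 → root; P(2) = 0 → root; P(3) = 0 → root; P(4) = 0 → root.
P(1) = 0, so (x − 1) divides P(x); P is reducible.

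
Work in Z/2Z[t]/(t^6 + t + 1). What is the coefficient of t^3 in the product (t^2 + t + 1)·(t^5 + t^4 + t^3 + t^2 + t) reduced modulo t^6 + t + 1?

1

Multiply in Z/2Z[t]: (t^2 + t + 1)·(t^5 + t^4 + t^3 + t^2 + t) = t^7 + t^5 + t^4 + t^3 + t.
Reduce using t^6 ≡ t + 1 (mod t^6 + t + 1).
Reduced: t^5 + t^4 + t^3 + t^2.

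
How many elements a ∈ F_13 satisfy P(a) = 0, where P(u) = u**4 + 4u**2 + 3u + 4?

2

Evaluate at each of the 13 elements of F_13:
P(0) = 4; P(1) = 12; P(2) = 3; P(3) = 0 → root; P(4) = 11; P(5) = 3; P(6) = 6; P(7) = 9; P(8) = 12; P(9) = 0 → root; P(10) = 8; P(11) = 4; P(12) = 6.
Roots: {3, 9}.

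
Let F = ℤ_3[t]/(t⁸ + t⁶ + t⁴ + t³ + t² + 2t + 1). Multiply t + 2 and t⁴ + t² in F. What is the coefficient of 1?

0

Multiply in ℤ_3[t]: (t + 2)·(t⁴ + t²) = t⁵ + 2t⁴ + t³ + 2t².
Reduced: t⁵ + 2t⁴ + t³ + 2t².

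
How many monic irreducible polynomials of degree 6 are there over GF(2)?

Gauss's count: N_{2}(6) = (1/6) Σ_{d|6} μ(6/d)·2^d.
Divisors of 6: 1, 2, 3, 6; μ(6/d) for each: 1, -1, -1, 1.
Σ = 2^1 − 2^2 − 2^3 + 2^6 = 54.
N = 54/6 = 9.

9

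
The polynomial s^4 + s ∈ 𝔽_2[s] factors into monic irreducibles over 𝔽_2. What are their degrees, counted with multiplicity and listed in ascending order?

1, 1, 2

Write g(s) = s^4 + s.
Roots in 𝔽_2: g(0) = 0 → root; g(1) = 0 → root.
Linear factors from roots: (s), (s + 1).
Complete factorization: g(s) = (s)·(s + 1)·(s^2 + s + 1).
Factor degrees with multiplicity: 1 + 1 + 2 = 4.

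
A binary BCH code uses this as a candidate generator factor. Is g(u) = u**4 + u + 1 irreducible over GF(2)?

Check for roots in GF(2): g(0) = 1; g(1) = 1.
No roots, so no linear factors.
Monic irreducibles of degree 2 over GF(2): u**2 + u + 1.
None of them divide g (all give nonzero remainder).
No irreducible factor of degree ≤ 2 exists, so g is irreducible over GF(2).

Yes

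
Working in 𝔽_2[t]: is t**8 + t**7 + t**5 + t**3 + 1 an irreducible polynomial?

Yes

Write P(t) = t**8 + t**7 + t**5 + t**3 + 1.
Check for roots in 𝔽_2: P(0) = 1; P(1) = 1.
No roots, so no linear factors.
Monic irreducibles of degree 2 over GF(2): t**2 + t + 1.
None of them divide P (all give nonzero remainder).
Monic irreducibles of degree 3 over GF(2): t**3 + t + 1, t**3 + t**2 + 1.
None of them divide P (all give nonzero remainder).
Monic irreducibles of degree 4 over GF(2): t**4 + t + 1, t**4 + t**3 + 1, t**4 + t**3 + t**2 + t + 1.
None of them divide P (all give nonzero remainder).
No irreducible factor of degree ≤ 4 exists, so P is irreducible over GF(2).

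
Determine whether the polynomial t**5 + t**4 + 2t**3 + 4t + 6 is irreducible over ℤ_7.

Write m(t) = t**5 + t**4 + 2t**3 + 4t + 6.
Check for roots in ℤ_7: m(0) = 6; m(1) = 0 → root; m(2) = 1; m(3) = 4; m(4) = 2; m(5) = 1; m(6) = 0 → root.
m(1) = 0, so (t − 1) divides m(t); m is reducible.

No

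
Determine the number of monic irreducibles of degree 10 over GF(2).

The number of monic irreducibles of degree 10 over GF(2) is (1/10)·Σ_{d∣10} μ(10/d) 2^d.
Divisors of 10: 1, 2, 5, 10; μ(10/d) for each: 1, -1, -1, 1.
Σ = 2^1 − 2^2 − 2^5 + 2^10 = 990.
N = 990/10 = 99.

99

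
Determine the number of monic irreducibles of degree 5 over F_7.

3360

The number of monic irreducibles of degree 5 over GF(7) is (1/5)·Σ_{d∣5} μ(5/d) 7^d.
Divisors of 5: 1, 5; μ(5/d) for each: -1, 1.
Σ = − 7^1 + 7^5 = 16800.
N = 16800/5 = 3360.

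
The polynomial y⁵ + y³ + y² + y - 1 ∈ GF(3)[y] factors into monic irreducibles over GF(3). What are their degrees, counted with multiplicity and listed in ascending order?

1, 1, 3

Write h(y) = y⁵ + y³ + y² + y - 1.
Roots in GF(3): h(0) = 2; h(1) = 0 → root; h(2) = 0 → root.
Linear factors from roots: (y - 1), (y + 1).
Complete factorization: h(y) = (y + 1)·(y - 1)·(y³ - y + 1).
Factor degrees with multiplicity: 1 + 1 + 3 = 5.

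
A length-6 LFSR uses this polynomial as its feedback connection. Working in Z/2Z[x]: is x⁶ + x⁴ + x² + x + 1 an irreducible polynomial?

Yes

Write P(x) = x⁶ + x⁴ + x² + x + 1.
Check for roots in Z/2Z: P(0) = 1; P(1) = 1.
No roots, so no linear factors.
Monic irreducibles of degree 2 over GF(2): x² + x + 1.
None of them divide P (all give nonzero remainder).
Monic irreducibles of degree 3 over GF(2): x³ + x + 1, x³ + x² + 1.
None of them divide P (all give nonzero remainder).
No irreducible factor of degree ≤ 3 exists, so P is irreducible over GF(2).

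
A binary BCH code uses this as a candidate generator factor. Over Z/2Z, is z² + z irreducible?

Write P(z) = z² + z.
Check for roots in Z/2Z: P(0) = 0 → root; P(1) = 0 → root.
P(0) = 0, so (z) divides P(z); P is reducible.

No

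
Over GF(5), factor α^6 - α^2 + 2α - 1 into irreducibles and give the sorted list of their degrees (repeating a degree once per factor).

1, 2, 3

Write g(α) = α^6 - α^2 + 2α - 1.
Roots in GF(5): g(0) = 4; g(1) = 1; g(2) = 3; g(3) = 0 → root; g(4) = 2.
Linear factors from roots: (α + 2).
Complete factorization: g(α) = (α + 2)·(α^2 - 2α - 2)·(α^3 + α - 1).
Factor degrees with multiplicity: 1 + 2 + 3 = 6.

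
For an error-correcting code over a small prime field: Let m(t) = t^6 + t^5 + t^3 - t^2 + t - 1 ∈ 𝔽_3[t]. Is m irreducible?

Check for roots in 𝔽_3: m(0) = 2; m(1) = 2; m(2) = 2.
No roots, so no linear factors.
Monic irreducibles of degree 2 over GF(3): t^2 + 1, t^2 + t - 1, t^2 - t - 1.
None of them divide m (all give nonzero remainder).
Degree-3 irreducible divisors: test the 8 monic irreducibles of degree 3 over GF(3).
None of them divide m (all give nonzero remainder).
No irreducible factor of degree ≤ 3 exists, so m is irreducible over GF(3).

Yes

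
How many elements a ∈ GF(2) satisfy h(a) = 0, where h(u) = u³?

Evaluate at each of the 2 elements of GF(2):
h(0) = 0 → root; h(1) = 1.
Roots: {0}.

1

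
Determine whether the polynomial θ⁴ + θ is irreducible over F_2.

Write f(θ) = θ⁴ + θ.
Check for roots in F_2: f(0) = 0 → root; f(1) = 0 → root.
f(0) = 0, so (θ) divides f(θ); f is reducible.

No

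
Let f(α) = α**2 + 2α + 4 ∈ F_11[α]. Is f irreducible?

Check each element of F_11 for a root: f(0)=4, f(1)=7, f(2)=1, f(3)=8, f(4)=6, f(5)=6, f(6)=8, f(7)=1, f(8)=7, f(9)=4, f(10)=3.
No roots. A degree-2 polynomial over a field with no linear factor is irreducible.

Yes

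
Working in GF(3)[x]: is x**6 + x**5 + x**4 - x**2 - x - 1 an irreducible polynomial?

No

Write g(x) = x**6 + x**5 + x**4 - x**2 - x - 1.
Check for roots in GF(3): g(0) = 2; g(1) = 0 → root; g(2) = 0 → root.
g(1) = 0, so (x − 1) divides g(x); g is reducible.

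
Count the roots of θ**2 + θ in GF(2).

Write f(θ) = θ**2 + θ.
Evaluate at each of the 2 elements of GF(2):
f(0) = 0 → root; f(1) = 0 → root.
Roots: {0, 1}.

2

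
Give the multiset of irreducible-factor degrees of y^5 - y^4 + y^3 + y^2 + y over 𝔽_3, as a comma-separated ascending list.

1, 1, 1, 2

Write h(y) = y^5 - y^4 + y^3 + y^2 + y.
Roots in 𝔽_3: h(0) = 0 → root; h(1) = 0 → root; h(2) = 0 → root.
Linear factors from roots: (y), (y - 1), (y + 1).
Complete factorization: h(y) = (y)·(y + 1)·(y - 1)·(y^2 - y - 1).
Factor degrees with multiplicity: 1 + 1 + 1 + 2 = 5.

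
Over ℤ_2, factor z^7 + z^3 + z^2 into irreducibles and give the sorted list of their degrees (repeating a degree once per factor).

1, 1, 2, 3

Write h(z) = z^7 + z^3 + z^2.
Roots in ℤ_2: h(0) = 0 → root; h(1) = 1.
Linear factors from roots: (z).
Complete factorization: h(z) = (z)^2·(z^2 + z + 1)·(z^3 + z^2 + 1).
Factor degrees with multiplicity: 1 + 1 + 2 + 3 = 7.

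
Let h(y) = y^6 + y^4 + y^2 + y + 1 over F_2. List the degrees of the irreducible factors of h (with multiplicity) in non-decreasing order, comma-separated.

6

Roots in F_2: h(0) = 1; h(1) = 1.
Complete factorization: h(y) = (y^6 + y^4 + y^2 + y + 1).
Factor degrees with multiplicity: 6 = 6.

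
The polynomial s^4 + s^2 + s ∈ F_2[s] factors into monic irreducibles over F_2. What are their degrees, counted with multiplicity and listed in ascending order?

1, 3

Write f(s) = s^4 + s^2 + s.
Roots in F_2: f(0) = 0 → root; f(1) = 1.
Linear factors from roots: (s).
Complete factorization: f(s) = (s)·(s^3 + s + 1).
Factor degrees with multiplicity: 1 + 3 = 4.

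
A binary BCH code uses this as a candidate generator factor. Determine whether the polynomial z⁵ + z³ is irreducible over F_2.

No

Write f(z) = z⁵ + z³.
Check for roots in F_2: f(0) = 0 → root; f(1) = 0 → root.
f(0) = 0, so (z) divides f(z); f is reducible.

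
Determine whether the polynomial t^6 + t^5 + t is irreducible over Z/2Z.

Write h(t) = t^6 + t^5 + t.
Check for roots in Z/2Z: h(0) = 0 → root; h(1) = 1.
h(0) = 0, so (t) divides h(t); h is reducible.

No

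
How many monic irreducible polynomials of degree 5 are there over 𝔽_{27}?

2869776

The number of monic irreducibles of degree 5 over GF(27) is (1/5)·Σ_{d∣5} μ(5/d) 27^d.
Divisors of 5: 1, 5; μ(5/d) for each: -1, 1.
Σ = − 27^1 + 27^5 = 14348880.
N = 14348880/5 = 2869776.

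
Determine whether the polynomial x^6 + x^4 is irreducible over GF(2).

Write m(x) = x^6 + x^4.
Check for roots in GF(2): m(0) = 0 → root; m(1) = 0 → root.
m(0) = 0, so (x) divides m(x); m is reducible.

No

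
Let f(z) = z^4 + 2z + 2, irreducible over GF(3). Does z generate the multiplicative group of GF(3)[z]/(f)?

Yes

|GF(3^4)^×| = 3^4 − 1 = 80. Prime factorization: 80 = 2^4·5.
f is primitive ⇔ z has order 80 in GF(3)[z]/(f), i.e. z^(80/q) ≠ 1 for each prime q | 80.
z^(40) mod f = 2.
z^(16) mod f = z^3 + 2z + 2.
None equal 1, so z has full order 80; f is primitive.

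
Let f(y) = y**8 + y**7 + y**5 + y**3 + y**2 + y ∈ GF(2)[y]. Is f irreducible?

No

Check for roots in GF(2): f(0) = 0 → root; f(1) = 0 → root.
f(0) = 0, so (y) divides f(y); f is reducible.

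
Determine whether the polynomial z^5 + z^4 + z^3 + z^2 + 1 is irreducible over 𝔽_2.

Write f(z) = z^5 + z^4 + z^3 + z^2 + 1.
Check for roots in 𝔽_2: f(0) = 1; f(1) = 1.
No roots, so no linear factors.
Monic irreducibles of degree 2 over GF(2): z^2 + z + 1.
None of them divide f (all give nonzero remainder).
No irreducible factor of degree ≤ 2 exists, so f is irreducible over GF(2).

Yes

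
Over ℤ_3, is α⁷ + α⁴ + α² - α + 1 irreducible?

Write h(α) = α⁷ + α⁴ + α² - α + 1.
Check for roots in ℤ_3: h(0) = 1; h(1) = 0 → root; h(2) = 0 → root.
h(1) = 0, so (α − 1) divides h(α); h is reducible.

No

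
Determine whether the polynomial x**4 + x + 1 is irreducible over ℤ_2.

Yes

Write f(x) = x**4 + x + 1.
Check for roots in ℤ_2: f(0) = 1; f(1) = 1.
No roots, so no linear factors.
Monic irreducibles of degree 2 over GF(2): x**2 + x + 1.
None of them divide f (all give nonzero remainder).
No irreducible factor of degree ≤ 2 exists, so f is irreducible over GF(2).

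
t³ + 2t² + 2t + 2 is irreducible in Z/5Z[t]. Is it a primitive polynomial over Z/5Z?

Write f(t) = t³ + 2t² + 2t + 2.
|GF(5^3)^×| = 5^3 − 1 = 124. Prime factorization: 124 = 2^2·31.
f is primitive ⇔ t has order 124 in GF(5)[t]/(f), i.e. t^(124/q) ≠ 1 for each prime q | 124.
t^(62) mod f = 4.
t^(4) mod f = 2t² + 2t + 4.
None equal 1, so t has full order 124; f is primitive.

Yes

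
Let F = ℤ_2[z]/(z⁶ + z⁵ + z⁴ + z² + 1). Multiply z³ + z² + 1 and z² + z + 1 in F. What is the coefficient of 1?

Multiply in ℤ_2[z]: (z³ + z² + 1)·(z² + z + 1) = z⁵ + z + 1.
Reduced: z⁵ + z + 1.

1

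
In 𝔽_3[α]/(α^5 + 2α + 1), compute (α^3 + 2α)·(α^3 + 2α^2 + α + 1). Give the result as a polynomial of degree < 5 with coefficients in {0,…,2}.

Multiply in 𝔽_3[α]: (α^3 + 2α)·(α^3 + 2α^2 + α + 1) = α^6 + 2α^5 + 2α^3 + 2α^2 + 2α.
Reduce using α^5 ≡ α + 2 (mod α^5 + 2α + 1).
Reduced: 2α^3 + 1.

2α^3 + 1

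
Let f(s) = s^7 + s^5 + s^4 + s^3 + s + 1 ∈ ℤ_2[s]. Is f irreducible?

No

Check for roots in ℤ_2: f(0) = 1; f(1) = 0 → root.
f(1) = 0, so (s − 1) divides f(s); f is reducible.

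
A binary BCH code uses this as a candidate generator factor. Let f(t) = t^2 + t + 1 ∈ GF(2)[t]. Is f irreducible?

Check for roots in GF(2): f(0) = 1; f(1) = 1.
No roots. A degree-2 polynomial over a field with no linear factor is irreducible.

Yes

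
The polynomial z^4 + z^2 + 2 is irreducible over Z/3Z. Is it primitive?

Write f(z) = z^4 + z^2 + 2.
|GF(3^4)^×| = 3^4 − 1 = 80. Prime factorization: 80 = 2^4·5.
f is primitive ⇔ z has order 80 in GF(3)[z]/(f), i.e. z^(80/q) ≠ 1 for each prime q | 80.
z^(40) mod f = 2.
z^(16) mod f = 1
Since z^(16) = 1, the order of z divides 16 < 80; not primitive.

No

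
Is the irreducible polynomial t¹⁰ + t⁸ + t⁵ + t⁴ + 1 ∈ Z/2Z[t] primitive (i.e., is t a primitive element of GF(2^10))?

Yes

Write f(t) = t¹⁰ + t⁸ + t⁵ + t⁴ + 1.
|GF(2^10)^×| = 2^10 − 1 = 1023. Prime factorization: 1023 = 3·11·31.
f is primitive ⇔ t has order 1023 in GF(2)[t]/(f), i.e. t^(1023/q) ≠ 1 for each prime q | 1023.
t^(341) mod f = t⁵ + t⁴.
t^(93) mod f = t⁹ + t⁸ + t⁷ + t⁵ + t².
t^(33) mod f = t⁷ + t⁵ + t⁴ + t² + t + 1.
None equal 1, so t has full order 1023; f is primitive.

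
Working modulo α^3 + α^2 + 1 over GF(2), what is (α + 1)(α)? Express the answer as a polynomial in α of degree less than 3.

α^2 + α

Multiply in GF(2)[α]: (α + 1)·(α) = α^2 + α.
Reduced: α^2 + α.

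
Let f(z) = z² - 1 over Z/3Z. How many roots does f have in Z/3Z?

2

Evaluate at each of the 3 elements of Z/3Z:
f(0) = 2; f(1) = 0 → root; f(2) = 0 → root.
Roots: {1, 2}.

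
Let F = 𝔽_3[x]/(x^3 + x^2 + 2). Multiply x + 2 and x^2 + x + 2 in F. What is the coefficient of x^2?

Multiply in 𝔽_3[x]: (x + 2)·(x^2 + x + 2) = x^3 + x + 1.
Reduce using x^3 ≡ 2x^2 + 1 (mod x^3 + x^2 + 2).
Reduced: 2x^2 + x + 2.

2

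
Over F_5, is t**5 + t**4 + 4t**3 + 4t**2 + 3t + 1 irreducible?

Yes

Write g(t) = t**5 + t**4 + 4t**3 + 4t**2 + 3t + 1.
Check for roots in F_5: g(0) = 1; g(1) = 4; g(2) = 3; g(3) = 3; g(4) = 3.
No roots, so no linear factors.
Degree-2 irreducible divisors: test the 10 monic irreducibles of degree 2 over GF(5).
None of them divide g (all give nonzero remainder).
No irreducible factor of degree ≤ 2 exists, so g is irreducible over GF(5).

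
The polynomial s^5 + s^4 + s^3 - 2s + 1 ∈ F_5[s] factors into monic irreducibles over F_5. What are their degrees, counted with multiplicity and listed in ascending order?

2, 3

Write f(s) = s^5 + s^4 + s^3 - 2s + 1.
Roots in F_5: f(0) = 1; f(1) = 2; f(2) = 3; f(3) = 1; f(4) = 2.
Complete factorization: f(s) = (s^2 + 2)·(s^3 + s^2 - s - 2).
Factor degrees with multiplicity: 2 + 3 = 5.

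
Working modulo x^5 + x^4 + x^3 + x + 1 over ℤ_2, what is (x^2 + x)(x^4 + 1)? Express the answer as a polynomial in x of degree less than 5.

x^4

Multiply in ℤ_2[x]: (x^2 + x)·(x^4 + 1) = x^6 + x^5 + x^2 + x.
Reduce using x^5 ≡ x^4 + x^3 + x + 1 (mod x^5 + x^4 + x^3 + x + 1).
Reduced: x^4.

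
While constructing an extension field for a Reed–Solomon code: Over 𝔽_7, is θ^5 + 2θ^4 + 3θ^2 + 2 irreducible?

Write m(θ) = θ^5 + 2θ^4 + 3θ^2 + 2.
Check for roots in 𝔽_7: m(0) = 2; m(1) = 1; m(2) = 1; m(3) = 0 → root; m(4) = 4; m(5) = 0 → root; m(6) = 6.
m(3) = 0, so (θ − 3) divides m(θ); m is reducible.

No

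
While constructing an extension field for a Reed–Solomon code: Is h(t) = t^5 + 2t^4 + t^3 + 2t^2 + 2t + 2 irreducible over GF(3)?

Check for roots in GF(3): h(0) = 2; h(1) = 1; h(2) = 2.
No roots, so no linear factors.
Monic irreducibles of degree 2 over GF(3): t^2 + 1, t^2 + t + 2, t^2 + 2t + 2.
None of them divide h (all give nonzero remainder).
No irreducible factor of degree ≤ 2 exists, so h is irreducible over GF(3).

Yes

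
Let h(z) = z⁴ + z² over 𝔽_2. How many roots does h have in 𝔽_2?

2

Evaluate at each of the 2 elements of 𝔽_2:
h(0) = 0 → root; h(1) = 0 → root.
Roots: {0, 1}.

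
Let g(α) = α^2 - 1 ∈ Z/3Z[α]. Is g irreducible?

No

Check for roots in Z/3Z: g(0) = 2; g(1) = 0 → root; g(2) = 0 → root.
g(1) = 0, so (α − 1) divides g(α); g is reducible.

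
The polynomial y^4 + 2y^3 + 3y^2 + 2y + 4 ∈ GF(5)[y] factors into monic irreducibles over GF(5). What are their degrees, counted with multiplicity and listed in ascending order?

4

Write f(y) = y^4 + 2y^3 + 3y^2 + 2y + 4.
Roots in GF(5): f(0) = 4; f(1) = 2; f(2) = 2; f(3) = 2; f(4) = 4.
Complete factorization: f(y) = (y^4 + 2y^3 + 3y^2 + 2y + 4).
Factor degrees with multiplicity: 4 = 4.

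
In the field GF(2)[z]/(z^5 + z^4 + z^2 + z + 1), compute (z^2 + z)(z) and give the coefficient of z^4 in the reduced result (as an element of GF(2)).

0

Multiply in GF(2)[z]: (z^2 + z)·(z) = z^3 + z^2.
Reduced: z^3 + z^2.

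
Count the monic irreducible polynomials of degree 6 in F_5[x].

x^(5^6) − x is the product of all monic irreducibles of degree dividing 6; Möbius inversion gives N = (1/6) Σ μ(6/d)·5^d.
Divisors of 6: 1, 2, 3, 6; μ(6/d) for each: 1, -1, -1, 1.
Σ = 5^1 − 5^2 − 5^3 + 5^6 = 15480.
N = 15480/6 = 2580.

2580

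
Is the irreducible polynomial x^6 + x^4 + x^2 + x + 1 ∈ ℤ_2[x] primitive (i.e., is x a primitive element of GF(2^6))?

Write f(x) = x^6 + x^4 + x^2 + x + 1.
|GF(2^6)^×| = 2^6 − 1 = 63. Prime factorization: 63 = 3^2·7.
f is primitive ⇔ x has order 63 in GF(2)[x]/(f), i.e. x^(63/q) ≠ 1 for each prime q | 63.
x^(21) mod f = 1
x^(9) mod f = x^4 + x^2 + x.
Since x^(21) = 1, the order of x divides 21 < 63; not primitive.

No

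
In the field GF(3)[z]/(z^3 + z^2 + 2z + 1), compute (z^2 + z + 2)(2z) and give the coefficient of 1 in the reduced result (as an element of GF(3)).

1

Multiply in GF(3)[z]: (z^2 + z + 2)·(2z) = 2z^3 + 2z^2 + z.
Reduce using z^3 ≡ 2z^2 + z + 2 (mod z^3 + z^2 + 2z + 1).
Reduced: 1.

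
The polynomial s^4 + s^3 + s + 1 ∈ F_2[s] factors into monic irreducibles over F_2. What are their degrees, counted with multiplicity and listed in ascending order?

1, 1, 2

Write h(s) = s^4 + s^3 + s + 1.
Roots in F_2: h(0) = 1; h(1) = 0 → root.
Linear factors from roots: (s + 1).
Complete factorization: h(s) = (s + 1)^2·(s^2 + s + 1).
Factor degrees with multiplicity: 1 + 1 + 2 = 4.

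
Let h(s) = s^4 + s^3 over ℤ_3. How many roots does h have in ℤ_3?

2

Evaluate at each of the 3 elements of ℤ_3:
h(0) = 0 → root; h(1) = 2; h(2) = 0 → root.
Roots: {0, 2}.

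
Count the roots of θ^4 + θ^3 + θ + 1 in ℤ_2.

1

Write f(θ) = θ^4 + θ^3 + θ + 1.
Evaluate at each of the 2 elements of ℤ_2:
f(0) = 1; f(1) = 0 → root.
Roots: {1}.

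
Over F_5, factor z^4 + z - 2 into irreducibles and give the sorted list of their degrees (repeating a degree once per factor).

1, 1, 2

Write g(z) = z^4 + z - 2.
Roots in F_5: g(0) = 3; g(1) = 0 → root; g(2) = 1; g(3) = 2; g(4) = 3.
Linear factors from roots: (z - 1).
Complete factorization: g(z) = (z - 1)^2·(z^2 + 2z - 2).
Factor degrees with multiplicity: 1 + 1 + 2 = 4.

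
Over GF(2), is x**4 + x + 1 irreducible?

Yes

Write h(x) = x**4 + x + 1.
Check for roots in GF(2): h(0) = 1; h(1) = 1.
No roots, so no linear factors.
Monic irreducibles of degree 2 over GF(2): x**2 + x + 1.
None of them divide h (all give nonzero remainder).
No irreducible factor of degree ≤ 2 exists, so h is irreducible over GF(2).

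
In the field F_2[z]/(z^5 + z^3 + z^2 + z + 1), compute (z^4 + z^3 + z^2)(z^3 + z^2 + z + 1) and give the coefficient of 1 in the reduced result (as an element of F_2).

0

Multiply in F_2[z]: (z^4 + z^3 + z^2)·(z^3 + z^2 + z + 1) = z^7 + z^5 + z^4 + z^2.
Reduce using z^5 ≡ z^3 + z^2 + z + 1 (mod z^5 + z^3 + z^2 + z + 1).
Reduced: z^3.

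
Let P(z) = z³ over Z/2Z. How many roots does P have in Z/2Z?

1

Evaluate at each of the 2 elements of Z/2Z:
P(0) = 0 → root; P(1) = 1.
Roots: {0}.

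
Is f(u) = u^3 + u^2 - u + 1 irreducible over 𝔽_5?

Check for roots in 𝔽_5: f(0) = 1; f(1) = 2; f(2) = 1; f(3) = 4; f(4) = 2.
No roots. A degree-3 polynomial over a field with no linear factor is irreducible.

Yes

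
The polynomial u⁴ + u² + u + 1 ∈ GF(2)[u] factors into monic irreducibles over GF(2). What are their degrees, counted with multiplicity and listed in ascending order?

Write f(u) = u⁴ + u² + u + 1.
Roots in GF(2): f(0) = 1; f(1) = 0 → root.
Linear factors from roots: (u + 1).
Complete factorization: f(u) = (u + 1)·(u³ + u² + 1).
Factor degrees with multiplicity: 1 + 3 = 4.

1, 3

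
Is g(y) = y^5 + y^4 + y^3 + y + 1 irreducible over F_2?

Yes

Check for roots in F_2: g(0) = 1; g(1) = 1.
No roots, so no linear factors.
Monic irreducibles of degree 2 over GF(2): y^2 + y + 1.
None of them divide g (all give nonzero remainder).
No irreducible factor of degree ≤ 2 exists, so g is irreducible over GF(2).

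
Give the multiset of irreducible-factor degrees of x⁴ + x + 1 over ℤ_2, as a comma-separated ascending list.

Write g(x) = x⁴ + x + 1.
Roots in ℤ_2: g(0) = 1; g(1) = 1.
Complete factorization: g(x) = (x⁴ + x + 1).
Factor degrees with multiplicity: 4 = 4.

4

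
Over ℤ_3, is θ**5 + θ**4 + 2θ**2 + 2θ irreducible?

Write m(θ) = θ**5 + θ**4 + 2θ**2 + 2θ.
Check for roots in ℤ_3: m(0) = 0 → root; m(1) = 0 → root; m(2) = 0 → root.
m(0) = 0, so (θ) divides m(θ); m is reducible.

No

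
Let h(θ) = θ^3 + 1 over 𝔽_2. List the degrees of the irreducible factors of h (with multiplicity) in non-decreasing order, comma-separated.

Roots in 𝔽_2: h(0) = 1; h(1) = 0 → root.
Linear factors from roots: (θ + 1).
Complete factorization: h(θ) = (θ + 1)·(θ^2 + θ + 1).
Factor degrees with multiplicity: 1 + 2 = 3.

1, 2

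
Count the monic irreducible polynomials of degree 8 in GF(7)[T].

720300

Gauss's count: N_{7}(8) = (1/8) Σ_{d|8} μ(8/d)·7^d.
Divisors of 8: 1, 2, 4, 8; μ(8/d) for each: 0, 0, -1, 1.
Σ = − 7^4 + 7^8 = 5762400.
N = 5762400/8 = 720300.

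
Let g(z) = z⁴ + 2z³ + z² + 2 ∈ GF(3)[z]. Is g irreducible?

No

Check for roots in GF(3): g(0) = 2; g(1) = 0 → root; g(2) = 2.
g(1) = 0, so (z − 1) divides g(z); g is reducible.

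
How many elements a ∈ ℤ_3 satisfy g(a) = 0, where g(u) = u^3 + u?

1

Evaluate at each of the 3 elements of ℤ_3:
g(0) = 0 → root; g(1) = 2; g(2) = 1.
Roots: {0}.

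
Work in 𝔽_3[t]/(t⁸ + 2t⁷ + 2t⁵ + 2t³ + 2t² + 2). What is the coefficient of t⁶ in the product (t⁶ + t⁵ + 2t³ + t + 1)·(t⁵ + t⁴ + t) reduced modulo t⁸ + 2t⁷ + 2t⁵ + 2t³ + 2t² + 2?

Multiply in 𝔽_3[t]: (t⁶ + t⁵ + 2t³ + t + 1)·(t⁵ + t⁴ + t) = t¹¹ + 2t¹⁰ + t⁹ + 2t⁸ + 2t⁶ + 2t⁵ + t² + t.
Reduce using t⁸ ≡ t⁷ + t⁵ + t³ + t² + 1 (mod t⁸ + 2t⁷ + 2t⁵ + 2t³ + 2t² + 2).
Reduced: t⁷ + t⁶ + t⁵ + t⁴ + 2t² + 2t + 1.

1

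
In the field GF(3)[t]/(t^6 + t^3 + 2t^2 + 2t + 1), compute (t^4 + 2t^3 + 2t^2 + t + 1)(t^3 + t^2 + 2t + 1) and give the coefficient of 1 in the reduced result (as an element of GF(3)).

1

Multiply in GF(3)[t]: (t^4 + 2t^3 + 2t^2 + t + 1)·(t^3 + t^2 + 2t + 1) = t^7 + 2t^4 + 2t^3 + 2t^2 + 1.
Reduce using t^6 ≡ 2t^3 + t^2 + t + 2 (mod t^6 + t^3 + 2t^2 + 2t + 1).
Reduced: t^4 + 2t + 1.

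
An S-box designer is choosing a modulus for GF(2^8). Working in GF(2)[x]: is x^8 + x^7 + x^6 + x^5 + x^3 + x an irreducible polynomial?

No

Write f(x) = x^8 + x^7 + x^6 + x^5 + x^3 + x.
Check for roots in GF(2): f(0) = 0 → root; f(1) = 0 → root.
f(0) = 0, so (x) divides f(x); f is reducible.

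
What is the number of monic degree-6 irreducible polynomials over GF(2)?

9

x^(2^6) − x is the product of all monic irreducibles of degree dividing 6; Möbius inversion gives N = (1/6) Σ μ(6/d)·2^d.
Divisors of 6: 1, 2, 3, 6; μ(6/d) for each: 1, -1, -1, 1.
Σ = 2^1 − 2^2 − 2^3 + 2^6 = 54.
N = 54/6 = 9.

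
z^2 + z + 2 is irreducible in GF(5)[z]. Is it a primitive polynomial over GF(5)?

Write f(z) = z^2 + z + 2.
|GF(5^2)^×| = 5^2 − 1 = 24. Prime factorization: 24 = 2^3·3.
f is primitive ⇔ z has order 24 in GF(5)[z]/(f), i.e. z^(24/q) ≠ 1 for each prime q | 24.
z^(12) mod f = 4.
z^(8) mod f = 3z + 1.
None equal 1, so z has full order 24; f is primitive.

Yes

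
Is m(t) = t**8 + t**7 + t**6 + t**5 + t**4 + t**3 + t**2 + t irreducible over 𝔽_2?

No

Check for roots in 𝔽_2: m(0) = 0 → root; m(1) = 0 → root.
m(0) = 0, so (t) divides m(t); m is reducible.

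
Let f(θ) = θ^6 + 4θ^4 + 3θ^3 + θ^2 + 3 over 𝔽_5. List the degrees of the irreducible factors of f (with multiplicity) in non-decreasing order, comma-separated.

6

Roots in 𝔽_5: f(0) = 3; f(1) = 2; f(2) = 4; f(3) = 1; f(4) = 1.
Complete factorization: f(θ) = (θ^6 + 4θ^4 + 3θ^3 + θ^2 + 3).
Factor degrees with multiplicity: 6 = 6.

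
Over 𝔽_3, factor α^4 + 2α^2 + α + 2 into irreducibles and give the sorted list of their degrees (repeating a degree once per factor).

Write g(α) = α^4 + 2α^2 + α + 2.
Roots in 𝔽_3: g(0) = 2; g(1) = 0 → root; g(2) = 1.
Linear factors from roots: (α + 2).
Complete factorization: g(α) = (α + 2)^2·(α^2 + 2α + 2).
Factor degrees with multiplicity: 1 + 1 + 2 = 4.

1, 1, 2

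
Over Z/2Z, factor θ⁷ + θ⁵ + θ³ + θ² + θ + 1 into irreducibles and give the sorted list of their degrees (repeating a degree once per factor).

Write f(θ) = θ⁷ + θ⁵ + θ³ + θ² + θ + 1.
Roots in Z/2Z: f(0) = 1; f(1) = 0 → root.
Linear factors from roots: (θ + 1).
Complete factorization: f(θ) = (θ + 1)^2·(θ² + θ + 1)·(θ³ + θ² + 1).
Factor degrees with multiplicity: 1 + 1 + 2 + 3 = 7.

1, 1, 2, 3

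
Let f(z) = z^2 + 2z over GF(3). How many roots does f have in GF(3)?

Evaluate at each of the 3 elements of GF(3):
f(0) = 0 → root; f(1) = 0 → root; f(2) = 2.
Roots: {0, 1}.

2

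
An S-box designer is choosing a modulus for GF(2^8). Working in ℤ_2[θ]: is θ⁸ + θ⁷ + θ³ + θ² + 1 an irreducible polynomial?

Write g(θ) = θ⁸ + θ⁷ + θ³ + θ² + 1.
Check for roots in ℤ_2: g(0) = 1; g(1) = 1.
No roots, so no linear factors.
Monic irreducibles of degree 2 over GF(2): θ² + θ + 1.
None of them divide g (all give nonzero remainder).
Monic irreducibles of degree 3 over GF(2): θ³ + θ + 1, θ³ + θ² + 1.
None of them divide g (all give nonzero remainder).
Monic irreducibles of degree 4 over GF(2): θ⁴ + θ + 1, θ⁴ + θ³ + 1, θ⁴ + θ³ + θ² + θ + 1.
None of them divide g (all give nonzero remainder).
No irreducible factor of degree ≤ 4 exists, so g is irreducible over GF(2).

Yes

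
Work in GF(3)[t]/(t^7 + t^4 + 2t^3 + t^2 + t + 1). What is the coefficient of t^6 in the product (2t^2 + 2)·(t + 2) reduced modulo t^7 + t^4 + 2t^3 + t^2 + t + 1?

0

Multiply in GF(3)[t]: (2t^2 + 2)·(t + 2) = 2t^3 + t^2 + 2t + 1.
Reduced: 2t^3 + t^2 + 2t + 1.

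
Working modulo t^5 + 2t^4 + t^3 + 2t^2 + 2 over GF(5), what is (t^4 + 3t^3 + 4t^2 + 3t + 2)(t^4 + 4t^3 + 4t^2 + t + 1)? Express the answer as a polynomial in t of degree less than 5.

t^4 + t^2 + 2t + 3

Multiply in GF(5)[t]: (t^4 + 3t^3 + 4t^2 + 3t + 2)·(t^4 + 4t^3 + 4t^2 + t + 1) = t^8 + 2t^7 + 2t^5 + 4t^4 + 2t^3 + 2.
Reduce using t^5 ≡ 3t^4 + 4t^3 + 3t^2 + 3 (mod t^5 + 2t^4 + t^3 + 2t^2 + 2).
Reduced: t^4 + t^2 + 2t + 3.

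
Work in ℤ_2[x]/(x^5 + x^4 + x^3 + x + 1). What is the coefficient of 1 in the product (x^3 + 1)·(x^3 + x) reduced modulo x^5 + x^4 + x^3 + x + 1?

Multiply in ℤ_2[x]: (x^3 + 1)·(x^3 + x) = x^6 + x^4 + x^3 + x.
Reduce using x^5 ≡ x^4 + x^3 + x + 1 (mod x^5 + x^4 + x^3 + x + 1).
Reduced: x^4 + x^2 + x + 1.

1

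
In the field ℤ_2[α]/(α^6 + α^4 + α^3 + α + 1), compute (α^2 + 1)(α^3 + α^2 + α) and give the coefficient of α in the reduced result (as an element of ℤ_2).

1

Multiply in ℤ_2[α]: (α^2 + 1)·(α^3 + α^2 + α) = α^5 + α^4 + α^2 + α.
Reduced: α^5 + α^4 + α^2 + α.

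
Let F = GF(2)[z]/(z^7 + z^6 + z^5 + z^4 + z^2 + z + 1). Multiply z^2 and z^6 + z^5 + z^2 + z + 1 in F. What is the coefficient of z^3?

0

Multiply in GF(2)[z]: (z^2)·(z^6 + z^5 + z^2 + z + 1) = z^8 + z^7 + z^4 + z^3 + z^2.
Reduce using z^7 ≡ z^6 + z^5 + z^4 + z^2 + z + 1 (mod z^7 + z^6 + z^5 + z^4 + z^2 + z + 1).
Reduced: z^6 + z^5 + z^4 + z.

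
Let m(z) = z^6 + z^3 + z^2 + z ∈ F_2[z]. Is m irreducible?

No

Check for roots in F_2: m(0) = 0 → root; m(1) = 0 → root.
m(0) = 0, so (z) divides m(z); m is reducible.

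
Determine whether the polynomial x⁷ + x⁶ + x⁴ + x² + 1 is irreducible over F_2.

Write f(x) = x⁷ + x⁶ + x⁴ + x² + 1.
Check for roots in F_2: f(0) = 1; f(1) = 1.
No roots, so no linear factors.
Monic irreducibles of degree 2 over GF(2): x² + x + 1.
None of them divide f (all give nonzero remainder).
Monic irreducibles of degree 3 over GF(2): x³ + x + 1, x³ + x² + 1.
None of them divide f (all give nonzero remainder).
No irreducible factor of degree ≤ 3 exists, so f is irreducible over GF(2).

Yes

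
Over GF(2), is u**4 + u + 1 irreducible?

Write f(u) = u**4 + u + 1.
Check for roots in GF(2): f(0) = 1; f(1) = 1.
No roots, so no linear factors.
Monic irreducibles of degree 2 over GF(2): u**2 + u + 1.
None of them divide f (all give nonzero remainder).
No irreducible factor of degree ≤ 2 exists, so f is irreducible over GF(2).

Yes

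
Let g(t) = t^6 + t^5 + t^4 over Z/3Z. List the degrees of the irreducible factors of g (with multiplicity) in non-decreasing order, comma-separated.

1, 1, 1, 1, 1, 1

Roots in Z/3Z: g(0) = 0 → root; g(1) = 0 → root; g(2) = 1.
Linear factors from roots: (t), (t - 1).
Complete factorization: g(t) = (t - 1)^2·(t)^4.
Factor degrees with multiplicity: 1 + 1 + 1 + 1 + 1 + 1 = 6.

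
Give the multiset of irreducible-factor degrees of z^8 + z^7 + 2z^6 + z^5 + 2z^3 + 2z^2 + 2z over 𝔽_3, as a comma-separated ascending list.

Write h(z) = z^8 + z^7 + 2z^6 + z^5 + 2z^3 + 2z^2 + 2z.
Roots in 𝔽_3: h(0) = 0 → root; h(1) = 2; h(2) = 2.
Linear factors from roots: (z).
Complete factorization: h(z) = (z)·(z^2 + 1)·(z^2 + z + 2)·(z^3 + 2z + 1).
Factor degrees with multiplicity: 1 + 2 + 2 + 3 = 8.

1, 2, 2, 3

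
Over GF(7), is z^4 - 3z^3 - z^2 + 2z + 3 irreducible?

No

Write m(z) = z^4 - 3z^3 - z^2 + 2z + 3.
Check for roots in GF(7): m(0) = 3; m(1) = 2; m(2) = 2; m(3) = 0 → root; m(4) = 3; m(5) = 0 → root; m(6) = 4.
m(3) = 0, so (z − 3) divides m(z); m is reducible.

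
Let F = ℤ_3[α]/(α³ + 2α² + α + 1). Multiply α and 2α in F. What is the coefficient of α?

0

Multiply in ℤ_3[α]: (α)·(2α) = 2α².
Reduced: 2α².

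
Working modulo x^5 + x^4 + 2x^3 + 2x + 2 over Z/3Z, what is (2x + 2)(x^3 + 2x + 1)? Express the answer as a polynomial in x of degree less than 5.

Multiply in Z/3Z[x]: (2x + 2)·(x^3 + 2x + 1) = 2x^4 + 2x^3 + x^2 + 2.
Reduced: 2x^4 + 2x^3 + x^2 + 2.

2x^4 + 2x^3 + x^2 + 2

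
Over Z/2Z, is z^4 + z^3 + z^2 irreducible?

Write m(z) = z^4 + z^3 + z^2.
Check for roots in Z/2Z: m(0) = 0 → root; m(1) = 1.
m(0) = 0, so (z) divides m(z); m is reducible.

No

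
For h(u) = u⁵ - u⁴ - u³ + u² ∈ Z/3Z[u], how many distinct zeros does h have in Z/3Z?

Evaluate at each of the 3 elements of Z/3Z:
h(0) = 0 → root; h(1) = 0 → root; h(2) = 0 → root.
Roots: {0, 1, 2}.

3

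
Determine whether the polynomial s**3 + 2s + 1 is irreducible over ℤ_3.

Write P(s) = s**3 + 2s + 1.
Check for roots in ℤ_3: P(0) = 1; P(1) = 1; P(2) = 1.
No roots. A degree-3 polynomial over a field with no linear factor is irreducible.

Yes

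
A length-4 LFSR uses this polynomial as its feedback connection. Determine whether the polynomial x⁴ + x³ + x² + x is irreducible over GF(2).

Write m(x) = x⁴ + x³ + x² + x.
Check for roots in GF(2): m(0) = 0 → root; m(1) = 0 → root.
m(0) = 0, so (x) divides m(x); m is reducible.

No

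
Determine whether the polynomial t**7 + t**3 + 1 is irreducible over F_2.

Yes

Write P(t) = t**7 + t**3 + 1.
Check for roots in F_2: P(0) = 1; P(1) = 1.
No roots, so no linear factors.
Monic irreducibles of degree 2 over GF(2): t**2 + t + 1.
None of them divide P (all give nonzero remainder).
Monic irreducibles of degree 3 over GF(2): t**3 + t + 1, t**3 + t**2 + 1.
None of them divide P (all give nonzero remainder).
No irreducible factor of degree ≤ 3 exists, so P is irreducible over GF(2).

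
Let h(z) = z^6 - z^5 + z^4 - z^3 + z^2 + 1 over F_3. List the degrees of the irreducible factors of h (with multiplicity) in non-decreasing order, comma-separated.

1, 2, 3

Roots in F_3: h(0) = 1; h(1) = 2; h(2) = 0 → root.
Linear factors from roots: (z + 1).
Complete factorization: h(z) = (z + 1)·(z^2 + 1)·(z^3 + z^2 - z + 1).
Factor degrees with multiplicity: 1 + 2 + 3 = 6.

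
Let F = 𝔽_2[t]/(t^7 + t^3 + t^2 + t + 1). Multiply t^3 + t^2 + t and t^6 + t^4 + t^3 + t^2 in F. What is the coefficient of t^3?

1

Multiply in 𝔽_2[t]: (t^3 + t^2 + t)·(t^6 + t^4 + t^3 + t^2) = t^9 + t^8 + t^5 + t^3.
Reduce using t^7 ≡ t^3 + t^2 + t + 1 (mod t^7 + t^3 + t^2 + t + 1).
Reduced: t^3 + t.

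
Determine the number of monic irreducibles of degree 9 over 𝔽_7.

4483696

Gauss's count: N_{7}(9) = (1/9) Σ_{d|9} μ(9/d)·7^d.
Divisors of 9: 1, 3, 9; μ(9/d) for each: 0, -1, 1.
Σ = − 7^3 + 7^9 = 40353264.
N = 40353264/9 = 4483696.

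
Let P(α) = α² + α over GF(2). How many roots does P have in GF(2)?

Evaluate at each of the 2 elements of GF(2):
P(0) = 0 → root; P(1) = 0 → root.
Roots: {0, 1}.

2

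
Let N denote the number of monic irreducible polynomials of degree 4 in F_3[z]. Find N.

18

Gauss's count: N_{3}(4) = (1/4) Σ_{d|4} μ(4/d)·3^d.
Divisors of 4: 1, 2, 4; μ(4/d) for each: 0, -1, 1.
Σ = − 3^2 + 3^4 = 72.
N = 72/4 = 18.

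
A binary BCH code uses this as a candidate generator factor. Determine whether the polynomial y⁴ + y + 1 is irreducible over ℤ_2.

Yes

Write g(y) = y⁴ + y + 1.
Check for roots in ℤ_2: g(0) = 1; g(1) = 1.
No roots, so no linear factors.
Monic irreducibles of degree 2 over GF(2): y² + y + 1.
None of them divide g (all give nonzero remainder).
No irreducible factor of degree ≤ 2 exists, so g is irreducible over GF(2).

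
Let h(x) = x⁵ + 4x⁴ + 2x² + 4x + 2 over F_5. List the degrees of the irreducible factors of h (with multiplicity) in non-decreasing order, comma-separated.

5

Roots in F_5: h(0) = 2; h(1) = 3; h(2) = 4; h(3) = 4; h(4) = 3.
Complete factorization: h(x) = (x⁵ + 4x⁴ + 2x² + 4x + 2).
Factor degrees with multiplicity: 5 = 5.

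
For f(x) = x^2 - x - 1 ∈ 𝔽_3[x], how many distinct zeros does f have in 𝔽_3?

Evaluate at each of the 3 elements of 𝔽_3:
f(0) = 2; f(1) = 2; f(2) = 1.
No element is a root.

0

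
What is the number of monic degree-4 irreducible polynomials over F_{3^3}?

The number of monic irreducibles of degree 4 over GF(27) is (1/4)·Σ_{d∣4} μ(4/d) 27^d.
Divisors of 4: 1, 2, 4; μ(4/d) for each: 0, -1, 1.
Σ = − 27^2 + 27^4 = 530712.
N = 530712/4 = 132678.

132678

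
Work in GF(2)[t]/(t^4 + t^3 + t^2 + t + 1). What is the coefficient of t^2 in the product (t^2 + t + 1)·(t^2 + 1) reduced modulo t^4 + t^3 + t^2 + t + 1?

1

Multiply in GF(2)[t]: (t^2 + t + 1)·(t^2 + 1) = t^4 + t^3 + t + 1.
Reduce using t^4 ≡ t^3 + t^2 + t + 1 (mod t^4 + t^3 + t^2 + t + 1).
Reduced: t^2.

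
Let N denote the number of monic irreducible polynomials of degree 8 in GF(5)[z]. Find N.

48750

x^(5^8) − x is the product of all monic irreducibles of degree dividing 8; Möbius inversion gives N = (1/8) Σ μ(8/d)·5^d.
Divisors of 8: 1, 2, 4, 8; μ(8/d) for each: 0, 0, -1, 1.
Σ = − 5^4 + 5^8 = 390000.
N = 390000/8 = 48750.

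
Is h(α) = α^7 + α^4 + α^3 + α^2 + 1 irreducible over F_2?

Check for roots in F_2: h(0) = 1; h(1) = 1.
No roots, so no linear factors.
Monic irreducibles of degree 2 over GF(2): α^2 + α + 1.
None of them divide h (all give nonzero remainder).
Monic irreducibles of degree 3 over GF(2): α^3 + α + 1, α^3 + α^2 + 1.
None of them divide h (all give nonzero remainder).
No irreducible factor of degree ≤ 3 exists, so h is irreducible over GF(2).

Yes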